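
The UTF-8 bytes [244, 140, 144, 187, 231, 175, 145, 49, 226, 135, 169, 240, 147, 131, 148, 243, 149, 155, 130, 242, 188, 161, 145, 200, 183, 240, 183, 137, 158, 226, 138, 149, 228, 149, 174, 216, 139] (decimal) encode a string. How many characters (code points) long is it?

Byte at offset 0: 0xF4 = 11110100 → 4-byte char (#1). Advance 4.
Byte at offset 4: 0xE7 = 11100111 → 3-byte char (#2). Advance 3.
Byte at offset 7: 0x31 = 00110001 → 1-byte char (#3). Advance 1.
Byte at offset 8: 0xE2 = 11100010 → 3-byte char (#4). Advance 3.
Byte at offset 11: 0xF0 = 11110000 → 4-byte char (#5). Advance 4.
Byte at offset 15: 0xF3 = 11110011 → 4-byte char (#6). Advance 4.
Byte at offset 19: 0xF2 = 11110010 → 4-byte char (#7). Advance 4.
Byte at offset 23: 0xC8 = 11001000 → 2-byte char (#8). Advance 2.
Byte at offset 25: 0xF0 = 11110000 → 4-byte char (#9). Advance 4.
Byte at offset 29: 0xE2 = 11100010 → 3-byte char (#10). Advance 3.
Byte at offset 32: 0xE4 = 11100100 → 3-byte char (#11). Advance 3.
Byte at offset 35: 0xD8 = 11011000 → 2-byte char (#12). Advance 2.
Reached end at offset 37 after 12 code points.

12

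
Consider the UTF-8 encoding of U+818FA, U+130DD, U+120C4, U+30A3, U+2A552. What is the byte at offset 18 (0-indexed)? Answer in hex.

U+818FA → 4-byte form F2 81 A3 BA at offsets 0–3.
U+130DD → 4-byte form F0 93 83 9D at offsets 4–7.
U+120C4 → 4-byte form F0 92 83 84 at offsets 8–11.
U+30A3 → 3-byte form E3 82 A3 at offsets 12–14.
U+2A552 → 4-byte form F0 AA 95 92 at offsets 15–18.
Offset 18 falls in char 5's range; it's byte 4 of F0 AA 95 92 = 0x92.

0x92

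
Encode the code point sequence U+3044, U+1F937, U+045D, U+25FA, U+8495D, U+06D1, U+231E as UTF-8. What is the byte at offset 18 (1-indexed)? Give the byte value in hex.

0x91

1-indexed offset 18 is 0-indexed offset 17.
U+3044 → 3-byte form E3 81 84 at offsets 0–2.
U+1F937 → 4-byte form F0 9F A4 B7 at offsets 3–6.
U+045D → 2-byte form D1 9D at offsets 7–8.
U+25FA → 3-byte form E2 97 BA at offsets 9–11.
U+8495D → 4-byte form F2 84 A5 9D at offsets 12–15.
U+06D1 → 2-byte form DB 91 at offsets 16–17.
Offset 17 falls in char 6's range; it's byte 2 of DB 91 = 0x91.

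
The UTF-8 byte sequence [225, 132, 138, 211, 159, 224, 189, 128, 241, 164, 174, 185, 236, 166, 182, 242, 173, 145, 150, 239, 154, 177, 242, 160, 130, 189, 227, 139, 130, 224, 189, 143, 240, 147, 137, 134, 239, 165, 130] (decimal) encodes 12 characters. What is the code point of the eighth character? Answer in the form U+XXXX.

Offset 0: leading byte 0xE1 = 11100001 → 3-byte char #1 = E1 84 8A.
Offset 3: leading byte 0xD3 = 11010011 → 2-byte char #2 = D3 9F.
Offset 5: leading byte 0xE0 = 11100000 → 3-byte char #3 = E0 BD 80.
Offset 8: leading byte 0xF1 = 11110001 → 4-byte char #4 = F1 A4 AE B9.
Offset 12: leading byte 0xEC = 11101100 → 3-byte char #5 = EC A6 B6.
Offset 15: leading byte 0xF2 = 11110010 → 4-byte char #6 = F2 AD 91 96.
Offset 19: leading byte 0xEF = 11101111 → 3-byte char #7 = EF 9A B1.
Offset 22: leading byte 0xF2 = 11110010 → 4-byte char #8 = F2 A0 82 BD.
Leading byte 0xF2 = 11110010 matches 11110xxx → 4-byte sequence.
Byte 1: 0xF2 = 11110010, payload 010 (3 bits).
Byte 2: 0xA0 = 10100000 (10xxxxxx ✓), payload 100000.
Byte 3: 0x82 = 10000010 (10xxxxxx ✓), payload 000010.
Byte 4: 0xBD = 10111101 (10xxxxxx ✓), payload 111101.
Concatenate: 010100000000010111101 = 0xA00BD (21 bits → U+A00BD).

U+A00BD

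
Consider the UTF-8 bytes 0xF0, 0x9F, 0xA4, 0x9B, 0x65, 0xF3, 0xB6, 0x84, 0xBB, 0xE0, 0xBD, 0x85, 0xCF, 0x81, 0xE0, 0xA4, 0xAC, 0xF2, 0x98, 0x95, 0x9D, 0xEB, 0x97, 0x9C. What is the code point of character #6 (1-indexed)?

U+092C

Offset 0: leading byte 0xF0 = 11110000 → 4-byte char #1 = F0 9F A4 9B.
Offset 4: leading byte 0x65 = 01100101 → 1-byte char #2 = 65.
Offset 5: leading byte 0xF3 = 11110011 → 4-byte char #3 = F3 B6 84 BB.
Offset 9: leading byte 0xE0 = 11100000 → 3-byte char #4 = E0 BD 85.
Offset 12: leading byte 0xCF = 11001111 → 2-byte char #5 = CF 81.
Offset 14: leading byte 0xE0 = 11100000 → 3-byte char #6 = E0 A4 AC.
Leading byte 0xE0 = 11100000 matches 1110xxxx → 3-byte sequence.
Byte 1: 0xE0 = 11100000, payload 0000 (4 bits).
Byte 2: 0xA4 = 10100100 (10xxxxxx ✓), payload 100100.
Byte 3: 0xAC = 10101100 (10xxxxxx ✓), payload 101100.
Concatenate: 0000100100101100 = 0x92C (16 bits → U+092C).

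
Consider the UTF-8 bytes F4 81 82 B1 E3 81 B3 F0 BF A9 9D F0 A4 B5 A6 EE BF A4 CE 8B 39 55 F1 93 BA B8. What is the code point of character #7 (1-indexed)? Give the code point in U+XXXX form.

Offset 0: leading byte 0xF4 = 11110100 → 4-byte char #1 = F4 81 82 B1.
Offset 4: leading byte 0xE3 = 11100011 → 3-byte char #2 = E3 81 B3.
Offset 7: leading byte 0xF0 = 11110000 → 4-byte char #3 = F0 BF A9 9D.
Offset 11: leading byte 0xF0 = 11110000 → 4-byte char #4 = F0 A4 B5 A6.
Offset 15: leading byte 0xEE = 11101110 → 3-byte char #5 = EE BF A4.
Offset 18: leading byte 0xCE = 11001110 → 2-byte char #6 = CE 8B.
Offset 20: leading byte 0x39 = 00111001 → 1-byte char #7 = 39.
Leading byte 0x39 = 00111001 matches 0xxxxxxx → 1-byte sequence.
Byte 1: 0x39 = 00111001, payload 0111001 (7 bits).
Concatenate: 0111001 = 0x39 (7 bits → U+0039).

U+0039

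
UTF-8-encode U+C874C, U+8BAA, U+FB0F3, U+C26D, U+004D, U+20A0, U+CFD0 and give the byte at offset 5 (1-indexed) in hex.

1-indexed offset 5 is 0-indexed offset 4.
U+C874C → 4-byte form F3 88 9D 8C at offsets 0–3.
U+8BAA → 3-byte form E8 AE AA at offsets 4–6.
Offset 4 falls in char 2's range; it's byte 1 of E8 AE AA = 0xE8.

0xE8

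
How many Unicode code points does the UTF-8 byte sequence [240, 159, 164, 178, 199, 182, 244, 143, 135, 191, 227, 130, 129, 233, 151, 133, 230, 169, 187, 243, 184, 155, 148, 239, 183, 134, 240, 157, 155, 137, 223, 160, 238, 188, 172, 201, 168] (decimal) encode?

12

Byte at offset 0: 0xF0 = 11110000 → 4-byte char (#1). Advance 4.
Byte at offset 4: 0xC7 = 11000111 → 2-byte char (#2). Advance 2.
Byte at offset 6: 0xF4 = 11110100 → 4-byte char (#3). Advance 4.
Byte at offset 10: 0xE3 = 11100011 → 3-byte char (#4). Advance 3.
Byte at offset 13: 0xE9 = 11101001 → 3-byte char (#5). Advance 3.
Byte at offset 16: 0xE6 = 11100110 → 3-byte char (#6). Advance 3.
Byte at offset 19: 0xF3 = 11110011 → 4-byte char (#7). Advance 4.
Byte at offset 23: 0xEF = 11101111 → 3-byte char (#8). Advance 3.
Byte at offset 26: 0xF0 = 11110000 → 4-byte char (#9). Advance 4.
Byte at offset 30: 0xDF = 11011111 → 2-byte char (#10). Advance 2.
Byte at offset 32: 0xEE = 11101110 → 3-byte char (#11). Advance 3.
Byte at offset 35: 0xC9 = 11001001 → 2-byte char (#12). Advance 2.
Reached end at offset 37 after 12 code points.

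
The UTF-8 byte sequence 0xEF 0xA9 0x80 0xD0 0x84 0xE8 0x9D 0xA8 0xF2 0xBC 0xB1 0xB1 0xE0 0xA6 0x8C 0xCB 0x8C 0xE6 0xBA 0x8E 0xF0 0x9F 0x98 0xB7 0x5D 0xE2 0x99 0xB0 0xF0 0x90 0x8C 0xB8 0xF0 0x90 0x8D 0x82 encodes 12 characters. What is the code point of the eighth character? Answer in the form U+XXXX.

Offset 0: leading byte 0xEF = 11101111 → 3-byte char #1 = EF A9 80.
Offset 3: leading byte 0xD0 = 11010000 → 2-byte char #2 = D0 84.
Offset 5: leading byte 0xE8 = 11101000 → 3-byte char #3 = E8 9D A8.
Offset 8: leading byte 0xF2 = 11110010 → 4-byte char #4 = F2 BC B1 B1.
Offset 12: leading byte 0xE0 = 11100000 → 3-byte char #5 = E0 A6 8C.
Offset 15: leading byte 0xCB = 11001011 → 2-byte char #6 = CB 8C.
Offset 17: leading byte 0xE6 = 11100110 → 3-byte char #7 = E6 BA 8E.
Offset 20: leading byte 0xF0 = 11110000 → 4-byte char #8 = F0 9F 98 B7.
Leading byte 0xF0 = 11110000 matches 11110xxx → 4-byte sequence.
Byte 1: 0xF0 = 11110000, payload 000 (3 bits).
Byte 2: 0x9F = 10011111 (10xxxxxx ✓), payload 011111.
Byte 3: 0x98 = 10011000 (10xxxxxx ✓), payload 011000.
Byte 4: 0xB7 = 10110111 (10xxxxxx ✓), payload 110111.
Concatenate: 000011111011000110111 = 0x1F637 (21 bits → U+1F637).

U+1F637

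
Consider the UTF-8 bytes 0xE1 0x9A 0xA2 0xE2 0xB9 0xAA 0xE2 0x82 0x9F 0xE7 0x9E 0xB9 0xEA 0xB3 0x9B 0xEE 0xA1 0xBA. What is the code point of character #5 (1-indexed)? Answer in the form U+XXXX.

U+ACDB

Offset 0: leading byte 0xE1 = 11100001 → 3-byte char #1 = E1 9A A2.
Offset 3: leading byte 0xE2 = 11100010 → 3-byte char #2 = E2 B9 AA.
Offset 6: leading byte 0xE2 = 11100010 → 3-byte char #3 = E2 82 9F.
Offset 9: leading byte 0xE7 = 11100111 → 3-byte char #4 = E7 9E B9.
Offset 12: leading byte 0xEA = 11101010 → 3-byte char #5 = EA B3 9B.
Leading byte 0xEA = 11101010 matches 1110xxxx → 3-byte sequence.
Byte 1: 0xEA = 11101010, payload 1010 (4 bits).
Byte 2: 0xB3 = 10110011 (10xxxxxx ✓), payload 110011.
Byte 3: 0x9B = 10011011 (10xxxxxx ✓), payload 011011.
Concatenate: 1010110011011011 = 0xACDB (16 bits → U+ACDB).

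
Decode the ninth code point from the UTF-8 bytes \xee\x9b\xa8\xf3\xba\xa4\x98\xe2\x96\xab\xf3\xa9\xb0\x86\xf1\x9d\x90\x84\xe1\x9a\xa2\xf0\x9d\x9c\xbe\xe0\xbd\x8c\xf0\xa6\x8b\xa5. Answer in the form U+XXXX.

U+262E5

Offset 0: leading byte 0xEE = 11101110 → 3-byte char #1 = EE 9B A8.
Offset 3: leading byte 0xF3 = 11110011 → 4-byte char #2 = F3 BA A4 98.
Offset 7: leading byte 0xE2 = 11100010 → 3-byte char #3 = E2 96 AB.
Offset 10: leading byte 0xF3 = 11110011 → 4-byte char #4 = F3 A9 B0 86.
Offset 14: leading byte 0xF1 = 11110001 → 4-byte char #5 = F1 9D 90 84.
Offset 18: leading byte 0xE1 = 11100001 → 3-byte char #6 = E1 9A A2.
Offset 21: leading byte 0xF0 = 11110000 → 4-byte char #7 = F0 9D 9C BE.
Offset 25: leading byte 0xE0 = 11100000 → 3-byte char #8 = E0 BD 8C.
Offset 28: leading byte 0xF0 = 11110000 → 4-byte char #9 = F0 A6 8B A5.
Leading byte 0xF0 = 11110000 matches 11110xxx → 4-byte sequence.
Byte 1: 0xF0 = 11110000, payload 000 (3 bits).
Byte 2: 0xA6 = 10100110 (10xxxxxx ✓), payload 100110.
Byte 3: 0x8B = 10001011 (10xxxxxx ✓), payload 001011.
Byte 4: 0xA5 = 10100101 (10xxxxxx ✓), payload 100101.
Concatenate: 000100110001011100101 = 0x262E5 (21 bits → U+262E5).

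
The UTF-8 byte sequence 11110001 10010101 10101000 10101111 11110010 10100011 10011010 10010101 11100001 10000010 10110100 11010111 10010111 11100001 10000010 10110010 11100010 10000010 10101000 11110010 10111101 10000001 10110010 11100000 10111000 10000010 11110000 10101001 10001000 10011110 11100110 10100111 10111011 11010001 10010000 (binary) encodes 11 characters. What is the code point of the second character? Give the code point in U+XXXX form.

U+A3695

Offset 0: leading byte 0xF1 = 11110001 → 4-byte char #1 = F1 95 A8 AF.
Offset 4: leading byte 0xF2 = 11110010 → 4-byte char #2 = F2 A3 9A 95.
Leading byte 0xF2 = 11110010 matches 11110xxx → 4-byte sequence.
Byte 1: 0xF2 = 11110010, payload 010 (3 bits).
Byte 2: 0xA3 = 10100011 (10xxxxxx ✓), payload 100011.
Byte 3: 0x9A = 10011010 (10xxxxxx ✓), payload 011010.
Byte 4: 0x95 = 10010101 (10xxxxxx ✓), payload 010101.
Concatenate: 010100011011010010101 = 0xA3695 (21 bits → U+A3695).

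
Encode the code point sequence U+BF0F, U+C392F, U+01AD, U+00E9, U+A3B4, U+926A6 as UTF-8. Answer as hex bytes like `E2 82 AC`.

EB BC 8F F3 83 A4 AF C6 AD C3 A9 EA 8E B4 F2 92 9A A6

U+BF0F: 3-byte form → EB BC 8F.
U+C392F: 4-byte form → F3 83 A4 AF.
U+01AD: 2-byte form → C6 AD.
U+00E9: 2-byte form → C3 A9.
U+A3B4: 3-byte form → EA 8E B4.
U+926A6: 4-byte form → F2 92 9A A6.
Concatenated (18 bytes): EB BC 8F F3 83 A4 AF C6 AD C3 A9 EA 8E B4 F2 92 9A A6.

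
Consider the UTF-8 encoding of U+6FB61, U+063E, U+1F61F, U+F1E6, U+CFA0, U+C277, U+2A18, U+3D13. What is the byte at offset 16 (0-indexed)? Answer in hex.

0xEC

U+6FB61 → 4-byte form F1 AF AD A1 at offsets 0–3.
U+063E → 2-byte form D8 BE at offsets 4–5.
U+1F61F → 4-byte form F0 9F 98 9F at offsets 6–9.
U+F1E6 → 3-byte form EF 87 A6 at offsets 10–12.
U+CFA0 → 3-byte form EC BE A0 at offsets 13–15.
U+C277 → 3-byte form EC 89 B7 at offsets 16–18.
Offset 16 falls in char 6's range; it's byte 1 of EC 89 B7 = 0xEC.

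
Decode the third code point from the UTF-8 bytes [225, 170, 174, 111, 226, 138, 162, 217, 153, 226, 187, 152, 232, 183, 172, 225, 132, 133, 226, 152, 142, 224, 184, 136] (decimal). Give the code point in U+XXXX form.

U+22A2

Offset 0: leading byte 0xE1 = 11100001 → 3-byte char #1 = E1 AA AE.
Offset 3: leading byte 0x6F = 01101111 → 1-byte char #2 = 6F.
Offset 4: leading byte 0xE2 = 11100010 → 3-byte char #3 = E2 8A A2.
Leading byte 0xE2 = 11100010 matches 1110xxxx → 3-byte sequence.
Byte 1: 0xE2 = 11100010, payload 0010 (4 bits).
Byte 2: 0x8A = 10001010 (10xxxxxx ✓), payload 001010.
Byte 3: 0xA2 = 10100010 (10xxxxxx ✓), payload 100010.
Concatenate: 0010001010100010 = 0x22A2 (16 bits → U+22A2).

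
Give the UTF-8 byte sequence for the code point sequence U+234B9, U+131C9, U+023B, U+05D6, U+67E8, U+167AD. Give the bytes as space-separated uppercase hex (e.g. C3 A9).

U+234B9: 4-byte form → F0 A3 92 B9.
U+131C9: 4-byte form → F0 93 87 89.
U+023B: 2-byte form → C8 BB.
U+05D6: 2-byte form → D7 96.
U+67E8: 3-byte form → E6 9F A8.
U+167AD: 4-byte form → F0 96 9E AD.
Concatenated (19 bytes): F0 A3 92 B9 F0 93 87 89 C8 BB D7 96 E6 9F A8 F0 96 9E AD.

F0 A3 92 B9 F0 93 87 89 C8 BB D7 96 E6 9F A8 F0 96 9E AD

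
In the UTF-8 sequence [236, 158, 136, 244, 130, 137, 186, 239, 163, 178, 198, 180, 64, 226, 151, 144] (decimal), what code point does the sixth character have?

Offset 0: leading byte 0xEC = 11101100 → 3-byte char #1 = EC 9E 88.
Offset 3: leading byte 0xF4 = 11110100 → 4-byte char #2 = F4 82 89 BA.
Offset 7: leading byte 0xEF = 11101111 → 3-byte char #3 = EF A3 B2.
Offset 10: leading byte 0xC6 = 11000110 → 2-byte char #4 = C6 B4.
Offset 12: leading byte 0x40 = 01000000 → 1-byte char #5 = 40.
Offset 13: leading byte 0xE2 = 11100010 → 3-byte char #6 = E2 97 90.
Leading byte 0xE2 = 11100010 matches 1110xxxx → 3-byte sequence.
Byte 1: 0xE2 = 11100010, payload 0010 (4 bits).
Byte 2: 0x97 = 10010111 (10xxxxxx ✓), payload 010111.
Byte 3: 0x90 = 10010000 (10xxxxxx ✓), payload 010000.
Concatenate: 0010010111010000 = 0x25D0 (16 bits → U+25D0).

U+25D0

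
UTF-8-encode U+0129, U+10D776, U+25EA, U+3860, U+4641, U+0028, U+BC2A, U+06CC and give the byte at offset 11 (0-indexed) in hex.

U+0129 → 2-byte form C4 A9 at offsets 0–1.
U+10D776 → 4-byte form F4 8D 9D B6 at offsets 2–5.
U+25EA → 3-byte form E2 97 AA at offsets 6–8.
U+3860 → 3-byte form E3 A1 A0 at offsets 9–11.
Offset 11 falls in char 4's range; it's byte 3 of E3 A1 A0 = 0xA0.

0xA0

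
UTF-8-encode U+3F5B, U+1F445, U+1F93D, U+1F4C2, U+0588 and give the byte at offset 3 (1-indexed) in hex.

1-indexed offset 3 is 0-indexed offset 2.
U+3F5B → 3-byte form E3 BD 9B at offsets 0–2.
Offset 2 falls in char 1's range; it's byte 3 of E3 BD 9B = 0x9B.

0x9B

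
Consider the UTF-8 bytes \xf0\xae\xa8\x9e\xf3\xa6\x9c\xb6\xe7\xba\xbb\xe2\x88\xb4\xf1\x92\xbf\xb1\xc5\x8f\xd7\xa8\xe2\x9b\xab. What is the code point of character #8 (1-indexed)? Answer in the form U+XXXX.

Offset 0: leading byte 0xF0 = 11110000 → 4-byte char #1 = F0 AE A8 9E.
Offset 4: leading byte 0xF3 = 11110011 → 4-byte char #2 = F3 A6 9C B6.
Offset 8: leading byte 0xE7 = 11100111 → 3-byte char #3 = E7 BA BB.
Offset 11: leading byte 0xE2 = 11100010 → 3-byte char #4 = E2 88 B4.
Offset 14: leading byte 0xF1 = 11110001 → 4-byte char #5 = F1 92 BF B1.
Offset 18: leading byte 0xC5 = 11000101 → 2-byte char #6 = C5 8F.
Offset 20: leading byte 0xD7 = 11010111 → 2-byte char #7 = D7 A8.
Offset 22: leading byte 0xE2 = 11100010 → 3-byte char #8 = E2 9B AB.
Leading byte 0xE2 = 11100010 matches 1110xxxx → 3-byte sequence.
Byte 1: 0xE2 = 11100010, payload 0010 (4 bits).
Byte 2: 0x9B = 10011011 (10xxxxxx ✓), payload 011011.
Byte 3: 0xAB = 10101011 (10xxxxxx ✓), payload 101011.
Concatenate: 0010011011101011 = 0x26EB (16 bits → U+26EB).

U+26EB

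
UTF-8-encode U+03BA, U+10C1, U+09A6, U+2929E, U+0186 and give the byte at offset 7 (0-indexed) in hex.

U+03BA → 2-byte form CE BA at offsets 0–1.
U+10C1 → 3-byte form E1 83 81 at offsets 2–4.
U+09A6 → 3-byte form E0 A6 A6 at offsets 5–7.
Offset 7 falls in char 3's range; it's byte 3 of E0 A6 A6 = 0xA6.

0xA6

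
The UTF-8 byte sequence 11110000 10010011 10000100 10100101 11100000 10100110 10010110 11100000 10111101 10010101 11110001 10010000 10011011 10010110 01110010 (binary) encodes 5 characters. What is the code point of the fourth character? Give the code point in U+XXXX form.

Offset 0: leading byte 0xF0 = 11110000 → 4-byte char #1 = F0 93 84 A5.
Offset 4: leading byte 0xE0 = 11100000 → 3-byte char #2 = E0 A6 96.
Offset 7: leading byte 0xE0 = 11100000 → 3-byte char #3 = E0 BD 95.
Offset 10: leading byte 0xF1 = 11110001 → 4-byte char #4 = F1 90 9B 96.
Leading byte 0xF1 = 11110001 matches 11110xxx → 4-byte sequence.
Byte 1: 0xF1 = 11110001, payload 001 (3 bits).
Byte 2: 0x90 = 10010000 (10xxxxxx ✓), payload 010000.
Byte 3: 0x9B = 10011011 (10xxxxxx ✓), payload 011011.
Byte 4: 0x96 = 10010110 (10xxxxxx ✓), payload 010110.
Concatenate: 001010000011011010110 = 0x506D6 (21 bits → U+506D6).

U+506D6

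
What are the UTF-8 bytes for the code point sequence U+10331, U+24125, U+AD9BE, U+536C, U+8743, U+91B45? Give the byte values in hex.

U+10331: 4-byte form → F0 90 8C B1.
U+24125: 4-byte form → F0 A4 84 A5.
U+AD9BE: 4-byte form → F2 AD A6 BE.
U+536C: 3-byte form → E5 8D AC.
U+8743: 3-byte form → E8 9D 83.
U+91B45: 4-byte form → F2 91 AD 85.
Concatenated (22 bytes): F0 90 8C B1 F0 A4 84 A5 F2 AD A6 BE E5 8D AC E8 9D 83 F2 91 AD 85.

F0 90 8C B1 F0 A4 84 A5 F2 AD A6 BE E5 8D AC E8 9D 83 F2 91 AD 85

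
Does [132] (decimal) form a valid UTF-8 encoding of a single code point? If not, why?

Byte 0x84 = 10000100 has the form 10xxxxxx — a continuation byte — but there is no preceding leading byte.

invalid (continuation byte with no leading byte)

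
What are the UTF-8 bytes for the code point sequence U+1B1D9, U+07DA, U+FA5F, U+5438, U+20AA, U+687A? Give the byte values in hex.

U+1B1D9: 4-byte form → F0 9B 87 99.
U+07DA: 2-byte form → DF 9A.
U+FA5F: 3-byte form → EF A9 9F.
U+5438: 3-byte form → E5 90 B8.
U+20AA: 3-byte form → E2 82 AA.
U+687A: 3-byte form → E6 A1 BA.
Concatenated (18 bytes): F0 9B 87 99 DF 9A EF A9 9F E5 90 B8 E2 82 AA E6 A1 BA.

F0 9B 87 99 DF 9A EF A9 9F E5 90 B8 E2 82 AA E6 A1 BA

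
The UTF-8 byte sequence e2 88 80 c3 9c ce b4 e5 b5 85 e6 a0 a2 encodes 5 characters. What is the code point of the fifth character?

U+6822

Offset 0: leading byte 0xE2 = 11100010 → 3-byte char #1 = E2 88 80.
Offset 3: leading byte 0xC3 = 11000011 → 2-byte char #2 = C3 9C.
Offset 5: leading byte 0xCE = 11001110 → 2-byte char #3 = CE B4.
Offset 7: leading byte 0xE5 = 11100101 → 3-byte char #4 = E5 B5 85.
Offset 10: leading byte 0xE6 = 11100110 → 3-byte char #5 = E6 A0 A2.
Leading byte 0xE6 = 11100110 matches 1110xxxx → 3-byte sequence.
Byte 1: 0xE6 = 11100110, payload 0110 (4 bits).
Byte 2: 0xA0 = 10100000 (10xxxxxx ✓), payload 100000.
Byte 3: 0xA2 = 10100010 (10xxxxxx ✓), payload 100010.
Concatenate: 0110100000100010 = 0x6822 (16 bits → U+6822).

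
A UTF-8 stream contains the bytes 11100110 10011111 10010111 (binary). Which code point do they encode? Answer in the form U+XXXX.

U+67D7

Leading byte 0xE6 = 11100110 matches 1110xxxx → 3-byte sequence.
Byte 1: 0xE6 = 11100110, payload 0110 (4 bits).
Byte 2: 0x9F = 10011111 (10xxxxxx ✓), payload 011111.
Byte 3: 0x97 = 10010111 (10xxxxxx ✓), payload 010111.
Concatenate: 0110011111010111 = 0x67D7 (16 bits → U+67D7).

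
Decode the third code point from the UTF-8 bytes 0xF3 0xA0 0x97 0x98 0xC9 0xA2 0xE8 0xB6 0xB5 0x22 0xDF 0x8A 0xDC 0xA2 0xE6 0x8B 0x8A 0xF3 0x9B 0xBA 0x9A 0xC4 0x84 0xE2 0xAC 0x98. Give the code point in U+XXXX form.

U+8DB5

Offset 0: leading byte 0xF3 = 11110011 → 4-byte char #1 = F3 A0 97 98.
Offset 4: leading byte 0xC9 = 11001001 → 2-byte char #2 = C9 A2.
Offset 6: leading byte 0xE8 = 11101000 → 3-byte char #3 = E8 B6 B5.
Leading byte 0xE8 = 11101000 matches 1110xxxx → 3-byte sequence.
Byte 1: 0xE8 = 11101000, payload 1000 (4 bits).
Byte 2: 0xB6 = 10110110 (10xxxxxx ✓), payload 110110.
Byte 3: 0xB5 = 10110101 (10xxxxxx ✓), payload 110101.
Concatenate: 1000110110110101 = 0x8DB5 (16 bits → U+8DB5).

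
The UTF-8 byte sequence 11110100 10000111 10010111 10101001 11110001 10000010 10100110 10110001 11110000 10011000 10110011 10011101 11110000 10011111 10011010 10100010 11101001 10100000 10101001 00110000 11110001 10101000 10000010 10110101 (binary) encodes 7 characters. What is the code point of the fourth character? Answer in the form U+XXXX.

U+1F6A2

Offset 0: leading byte 0xF4 = 11110100 → 4-byte char #1 = F4 87 97 A9.
Offset 4: leading byte 0xF1 = 11110001 → 4-byte char #2 = F1 82 A6 B1.
Offset 8: leading byte 0xF0 = 11110000 → 4-byte char #3 = F0 98 B3 9D.
Offset 12: leading byte 0xF0 = 11110000 → 4-byte char #4 = F0 9F 9A A2.
Leading byte 0xF0 = 11110000 matches 11110xxx → 4-byte sequence.
Byte 1: 0xF0 = 11110000, payload 000 (3 bits).
Byte 2: 0x9F = 10011111 (10xxxxxx ✓), payload 011111.
Byte 3: 0x9A = 10011010 (10xxxxxx ✓), payload 011010.
Byte 4: 0xA2 = 10100010 (10xxxxxx ✓), payload 100010.
Concatenate: 000011111011010100010 = 0x1F6A2 (21 bits → U+1F6A2).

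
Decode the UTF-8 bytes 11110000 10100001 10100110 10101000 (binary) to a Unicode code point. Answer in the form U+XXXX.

Leading byte 0xF0 = 11110000 matches 11110xxx → 4-byte sequence.
Byte 1: 0xF0 = 11110000, payload 000 (3 bits).
Byte 2: 0xA1 = 10100001 (10xxxxxx ✓), payload 100001.
Byte 3: 0xA6 = 10100110 (10xxxxxx ✓), payload 100110.
Byte 4: 0xA8 = 10101000 (10xxxxxx ✓), payload 101000.
Concatenate: 000100001100110101000 = 0x219A8 (21 bits → U+219A8).

U+219A8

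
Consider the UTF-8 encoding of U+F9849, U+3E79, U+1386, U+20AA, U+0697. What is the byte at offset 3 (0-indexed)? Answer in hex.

0x89

U+F9849 → 4-byte form F3 B9 A1 89 at offsets 0–3.
Offset 3 falls in char 1's range; it's byte 4 of F3 B9 A1 89 = 0x89.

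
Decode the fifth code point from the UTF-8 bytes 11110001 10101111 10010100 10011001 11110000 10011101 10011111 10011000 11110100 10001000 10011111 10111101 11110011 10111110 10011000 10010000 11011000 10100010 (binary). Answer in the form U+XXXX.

Offset 0: leading byte 0xF1 = 11110001 → 4-byte char #1 = F1 AF 94 99.
Offset 4: leading byte 0xF0 = 11110000 → 4-byte char #2 = F0 9D 9F 98.
Offset 8: leading byte 0xF4 = 11110100 → 4-byte char #3 = F4 88 9F BD.
Offset 12: leading byte 0xF3 = 11110011 → 4-byte char #4 = F3 BE 98 90.
Offset 16: leading byte 0xD8 = 11011000 → 2-byte char #5 = D8 A2.
Leading byte 0xD8 = 11011000 matches 110xxxxx → 2-byte sequence.
Byte 1: 0xD8 = 11011000, payload 11000 (5 bits).
Byte 2: 0xA2 = 10100010 (10xxxxxx ✓), payload 100010.
Concatenate: 11000100010 = 0x622 (11 bits → U+0622).

U+0622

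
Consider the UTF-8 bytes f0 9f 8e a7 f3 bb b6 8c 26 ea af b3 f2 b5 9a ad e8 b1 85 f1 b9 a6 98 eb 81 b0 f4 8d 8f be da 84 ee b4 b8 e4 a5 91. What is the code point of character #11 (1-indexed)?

Offset 0: leading byte 0xF0 = 11110000 → 4-byte char #1 = F0 9F 8E A7.
Offset 4: leading byte 0xF3 = 11110011 → 4-byte char #2 = F3 BB B6 8C.
Offset 8: leading byte 0x26 = 00100110 → 1-byte char #3 = 26.
Offset 9: leading byte 0xEA = 11101010 → 3-byte char #4 = EA AF B3.
Offset 12: leading byte 0xF2 = 11110010 → 4-byte char #5 = F2 B5 9A AD.
Offset 16: leading byte 0xE8 = 11101000 → 3-byte char #6 = E8 B1 85.
Offset 19: leading byte 0xF1 = 11110001 → 4-byte char #7 = F1 B9 A6 98.
Offset 23: leading byte 0xEB = 11101011 → 3-byte char #8 = EB 81 B0.
Offset 26: leading byte 0xF4 = 11110100 → 4-byte char #9 = F4 8D 8F BE.
Offset 30: leading byte 0xDA = 11011010 → 2-byte char #10 = DA 84.
Offset 32: leading byte 0xEE = 11101110 → 3-byte char #11 = EE B4 B8.
Leading byte 0xEE = 11101110 matches 1110xxxx → 3-byte sequence.
Byte 1: 0xEE = 11101110, payload 1110 (4 bits).
Byte 2: 0xB4 = 10110100 (10xxxxxx ✓), payload 110100.
Byte 3: 0xB8 = 10111000 (10xxxxxx ✓), payload 111000.
Concatenate: 1110110100111000 = 0xED38 (16 bits → U+ED38).

U+ED38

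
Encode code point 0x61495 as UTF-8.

F1 A1 92 95

U+61495 = 0x61495 = 398485 decimal. In range U+10000–U+10FFFF → 4-byte form: 11110xxx 10xxxxxx 10xxxxxx 10xxxxxx.
Binary (21 bits): 001100001010010010101.
Split 3+6+6+6: 001 | 100001 | 010010 | 010101.
Byte 1: 11110001 = 0xF1.
Byte 2: 10100001 = 0xA1.
Byte 3: 10010010 = 0x92.
Byte 4: 10010101 = 0x95.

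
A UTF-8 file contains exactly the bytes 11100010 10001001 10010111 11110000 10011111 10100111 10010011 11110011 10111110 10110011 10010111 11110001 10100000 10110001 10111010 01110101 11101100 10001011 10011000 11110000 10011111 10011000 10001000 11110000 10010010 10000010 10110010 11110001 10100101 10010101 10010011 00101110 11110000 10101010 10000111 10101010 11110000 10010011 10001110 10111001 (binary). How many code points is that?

12

Byte at offset 0: 0xE2 = 11100010 → 3-byte char (#1). Advance 3.
Byte at offset 3: 0xF0 = 11110000 → 4-byte char (#2). Advance 4.
Byte at offset 7: 0xF3 = 11110011 → 4-byte char (#3). Advance 4.
Byte at offset 11: 0xF1 = 11110001 → 4-byte char (#4). Advance 4.
Byte at offset 15: 0x75 = 01110101 → 1-byte char (#5). Advance 1.
Byte at offset 16: 0xEC = 11101100 → 3-byte char (#6). Advance 3.
Byte at offset 19: 0xF0 = 11110000 → 4-byte char (#7). Advance 4.
Byte at offset 23: 0xF0 = 11110000 → 4-byte char (#8). Advance 4.
Byte at offset 27: 0xF1 = 11110001 → 4-byte char (#9). Advance 4.
Byte at offset 31: 0x2E = 00101110 → 1-byte char (#10). Advance 1.
Byte at offset 32: 0xF0 = 11110000 → 4-byte char (#11). Advance 4.
Byte at offset 36: 0xF0 = 11110000 → 4-byte char (#12). Advance 4.
Reached end at offset 40 after 12 code points.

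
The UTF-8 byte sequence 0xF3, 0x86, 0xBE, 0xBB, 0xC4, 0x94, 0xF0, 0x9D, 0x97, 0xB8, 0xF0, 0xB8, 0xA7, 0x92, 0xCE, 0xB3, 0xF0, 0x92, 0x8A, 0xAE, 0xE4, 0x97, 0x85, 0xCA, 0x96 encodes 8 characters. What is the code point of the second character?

U+0114

Offset 0: leading byte 0xF3 = 11110011 → 4-byte char #1 = F3 86 BE BB.
Offset 4: leading byte 0xC4 = 11000100 → 2-byte char #2 = C4 94.
Leading byte 0xC4 = 11000100 matches 110xxxxx → 2-byte sequence.
Byte 1: 0xC4 = 11000100, payload 00100 (5 bits).
Byte 2: 0x94 = 10010100 (10xxxxxx ✓), payload 010100.
Concatenate: 00100010100 = 0x114 (11 bits → U+0114).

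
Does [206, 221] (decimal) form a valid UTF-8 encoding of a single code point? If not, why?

Leading byte 0xCE = 11001110 → 2-byte form.
Byte 2 is 0xDD = 11011101, which is not 10xxxxxx — expected a continuation byte.

invalid (non-continuation byte where continuation expected)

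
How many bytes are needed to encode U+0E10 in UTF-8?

U+0E10 = 0xE10. UTF-8 uses 1 byte below 0x80, 2 below 0x800, 3 below 0x10000, 4 up to 0x10FFFF. 0xE10 is in U+0800–U+FFFF → 3 bytes.

3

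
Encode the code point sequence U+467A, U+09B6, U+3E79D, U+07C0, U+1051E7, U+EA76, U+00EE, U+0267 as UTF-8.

U+467A: 3-byte form → E4 99 BA.
U+09B6: 3-byte form → E0 A6 B6.
U+3E79D: 4-byte form → F0 BE 9E 9D.
U+07C0: 2-byte form → DF 80.
U+1051E7: 4-byte form → F4 85 87 A7.
U+EA76: 3-byte form → EE A9 B6.
U+00EE: 2-byte form → C3 AE.
U+0267: 2-byte form → C9 A7.
Concatenated (23 bytes): E4 99 BA E0 A6 B6 F0 BE 9E 9D DF 80 F4 85 87 A7 EE A9 B6 C3 AE C9 A7.

E4 99 BA E0 A6 B6 F0 BE 9E 9D DF 80 F4 85 87 A7 EE A9 B6 C3 AE C9 A7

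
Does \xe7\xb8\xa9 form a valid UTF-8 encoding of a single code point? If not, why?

Leading byte 0xE7 = 11100111 → 3-byte form.
Continuation bytes 0xB8=10111000, 0xA9=10101001 all match 10xxxxxx.
Decoded value 0x7E29 is ≥ 0x800 (shortest form) and not a surrogate.

valid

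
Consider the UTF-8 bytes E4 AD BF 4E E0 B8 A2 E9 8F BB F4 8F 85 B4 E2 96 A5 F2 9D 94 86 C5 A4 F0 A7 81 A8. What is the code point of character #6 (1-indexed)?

Offset 0: leading byte 0xE4 = 11100100 → 3-byte char #1 = E4 AD BF.
Offset 3: leading byte 0x4E = 01001110 → 1-byte char #2 = 4E.
Offset 4: leading byte 0xE0 = 11100000 → 3-byte char #3 = E0 B8 A2.
Offset 7: leading byte 0xE9 = 11101001 → 3-byte char #4 = E9 8F BB.
Offset 10: leading byte 0xF4 = 11110100 → 4-byte char #5 = F4 8F 85 B4.
Offset 14: leading byte 0xE2 = 11100010 → 3-byte char #6 = E2 96 A5.
Leading byte 0xE2 = 11100010 matches 1110xxxx → 3-byte sequence.
Byte 1: 0xE2 = 11100010, payload 0010 (4 bits).
Byte 2: 0x96 = 10010110 (10xxxxxx ✓), payload 010110.
Byte 3: 0xA5 = 10100101 (10xxxxxx ✓), payload 100101.
Concatenate: 0010010110100101 = 0x25A5 (16 bits → U+25A5).

U+25A5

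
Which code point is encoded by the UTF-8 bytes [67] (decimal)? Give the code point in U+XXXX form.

U+0043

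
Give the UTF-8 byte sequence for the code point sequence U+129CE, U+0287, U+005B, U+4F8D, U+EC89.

U+129CE: 4-byte form → F0 92 A7 8E.
U+0287: 2-byte form → CA 87.
U+005B: 1-byte form → 5B.
U+4F8D: 3-byte form → E4 BE 8D.
U+EC89: 3-byte form → EE B2 89.
Concatenated (13 bytes): F0 92 A7 8E CA 87 5B E4 BE 8D EE B2 89.

F0 92 A7 8E CA 87 5B E4 BE 8D EE B2 89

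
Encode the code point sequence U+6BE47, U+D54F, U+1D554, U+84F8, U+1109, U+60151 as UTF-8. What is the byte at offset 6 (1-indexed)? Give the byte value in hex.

1-indexed offset 6 is 0-indexed offset 5.
U+6BE47 → 4-byte form F1 AB B9 87 at offsets 0–3.
U+D54F → 3-byte form ED 95 8F at offsets 4–6.
Offset 5 falls in char 2's range; it's byte 2 of ED 95 8F = 0x95.

0x95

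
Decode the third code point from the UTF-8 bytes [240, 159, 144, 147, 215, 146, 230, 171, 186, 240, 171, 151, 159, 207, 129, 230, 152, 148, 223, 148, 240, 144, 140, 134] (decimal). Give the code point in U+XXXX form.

U+6AFA

Offset 0: leading byte 0xF0 = 11110000 → 4-byte char #1 = F0 9F 90 93.
Offset 4: leading byte 0xD7 = 11010111 → 2-byte char #2 = D7 92.
Offset 6: leading byte 0xE6 = 11100110 → 3-byte char #3 = E6 AB BA.
Leading byte 0xE6 = 11100110 matches 1110xxxx → 3-byte sequence.
Byte 1: 0xE6 = 11100110, payload 0110 (4 bits).
Byte 2: 0xAB = 10101011 (10xxxxxx ✓), payload 101011.
Byte 3: 0xBA = 10111010 (10xxxxxx ✓), payload 111010.
Concatenate: 0110101011111010 = 0x6AFA (16 bits → U+6AFA).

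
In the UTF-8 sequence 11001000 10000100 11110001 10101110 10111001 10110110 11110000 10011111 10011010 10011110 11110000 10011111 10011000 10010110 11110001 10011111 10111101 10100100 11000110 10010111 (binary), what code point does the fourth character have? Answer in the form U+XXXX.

U+1F616

Offset 0: leading byte 0xC8 = 11001000 → 2-byte char #1 = C8 84.
Offset 2: leading byte 0xF1 = 11110001 → 4-byte char #2 = F1 AE B9 B6.
Offset 6: leading byte 0xF0 = 11110000 → 4-byte char #3 = F0 9F 9A 9E.
Offset 10: leading byte 0xF0 = 11110000 → 4-byte char #4 = F0 9F 98 96.
Leading byte 0xF0 = 11110000 matches 11110xxx → 4-byte sequence.
Byte 1: 0xF0 = 11110000, payload 000 (3 bits).
Byte 2: 0x9F = 10011111 (10xxxxxx ✓), payload 011111.
Byte 3: 0x98 = 10011000 (10xxxxxx ✓), payload 011000.
Byte 4: 0x96 = 10010110 (10xxxxxx ✓), payload 010110.
Concatenate: 000011111011000010110 = 0x1F616 (21 bits → U+1F616).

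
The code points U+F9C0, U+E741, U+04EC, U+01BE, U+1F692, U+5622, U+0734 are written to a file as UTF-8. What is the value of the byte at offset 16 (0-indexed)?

0xA2

U+F9C0 → 3-byte form EF A7 80 at offsets 0–2.
U+E741 → 3-byte form EE 9D 81 at offsets 3–5.
U+04EC → 2-byte form D3 AC at offsets 6–7.
U+01BE → 2-byte form C6 BE at offsets 8–9.
U+1F692 → 4-byte form F0 9F 9A 92 at offsets 10–13.
U+5622 → 3-byte form E5 98 A2 at offsets 14–16.
Offset 16 falls in char 6's range; it's byte 3 of E5 98 A2 = 0xA2.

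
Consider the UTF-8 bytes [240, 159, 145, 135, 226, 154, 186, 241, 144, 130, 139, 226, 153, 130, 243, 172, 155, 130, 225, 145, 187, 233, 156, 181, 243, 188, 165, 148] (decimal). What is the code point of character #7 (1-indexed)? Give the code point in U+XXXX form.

U+9735

Offset 0: leading byte 0xF0 = 11110000 → 4-byte char #1 = F0 9F 91 87.
Offset 4: leading byte 0xE2 = 11100010 → 3-byte char #2 = E2 9A BA.
Offset 7: leading byte 0xF1 = 11110001 → 4-byte char #3 = F1 90 82 8B.
Offset 11: leading byte 0xE2 = 11100010 → 3-byte char #4 = E2 99 82.
Offset 14: leading byte 0xF3 = 11110011 → 4-byte char #5 = F3 AC 9B 82.
Offset 18: leading byte 0xE1 = 11100001 → 3-byte char #6 = E1 91 BB.
Offset 21: leading byte 0xE9 = 11101001 → 3-byte char #7 = E9 9C B5.
Leading byte 0xE9 = 11101001 matches 1110xxxx → 3-byte sequence.
Byte 1: 0xE9 = 11101001, payload 1001 (4 bits).
Byte 2: 0x9C = 10011100 (10xxxxxx ✓), payload 011100.
Byte 3: 0xB5 = 10110101 (10xxxxxx ✓), payload 110101.
Concatenate: 1001011100110101 = 0x9735 (16 bits → U+9735).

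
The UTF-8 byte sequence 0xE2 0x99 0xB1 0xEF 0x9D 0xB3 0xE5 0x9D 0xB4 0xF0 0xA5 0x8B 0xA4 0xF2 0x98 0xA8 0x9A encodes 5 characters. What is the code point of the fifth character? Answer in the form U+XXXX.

Offset 0: leading byte 0xE2 = 11100010 → 3-byte char #1 = E2 99 B1.
Offset 3: leading byte 0xEF = 11101111 → 3-byte char #2 = EF 9D B3.
Offset 6: leading byte 0xE5 = 11100101 → 3-byte char #3 = E5 9D B4.
Offset 9: leading byte 0xF0 = 11110000 → 4-byte char #4 = F0 A5 8B A4.
Offset 13: leading byte 0xF2 = 11110010 → 4-byte char #5 = F2 98 A8 9A.
Leading byte 0xF2 = 11110010 matches 11110xxx → 4-byte sequence.
Byte 1: 0xF2 = 11110010, payload 010 (3 bits).
Byte 2: 0x98 = 10011000 (10xxxxxx ✓), payload 011000.
Byte 3: 0xA8 = 10101000 (10xxxxxx ✓), payload 101000.
Byte 4: 0x9A = 10011010 (10xxxxxx ✓), payload 011010.
Concatenate: 010011000101000011010 = 0x98A1A (21 bits → U+98A1A).

U+98A1A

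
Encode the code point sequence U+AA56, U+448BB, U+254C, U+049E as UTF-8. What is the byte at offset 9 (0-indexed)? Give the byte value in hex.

0x8C

U+AA56 → 3-byte form EA A9 96 at offsets 0–2.
U+448BB → 4-byte form F1 84 A2 BB at offsets 3–6.
U+254C → 3-byte form E2 95 8C at offsets 7–9.
Offset 9 falls in char 3's range; it's byte 3 of E2 95 8C = 0x8C.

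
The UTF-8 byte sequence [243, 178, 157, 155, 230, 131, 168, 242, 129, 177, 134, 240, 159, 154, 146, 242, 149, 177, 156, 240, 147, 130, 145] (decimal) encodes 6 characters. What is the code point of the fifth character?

U+95C5C

Offset 0: leading byte 0xF3 = 11110011 → 4-byte char #1 = F3 B2 9D 9B.
Offset 4: leading byte 0xE6 = 11100110 → 3-byte char #2 = E6 83 A8.
Offset 7: leading byte 0xF2 = 11110010 → 4-byte char #3 = F2 81 B1 86.
Offset 11: leading byte 0xF0 = 11110000 → 4-byte char #4 = F0 9F 9A 92.
Offset 15: leading byte 0xF2 = 11110010 → 4-byte char #5 = F2 95 B1 9C.
Leading byte 0xF2 = 11110010 matches 11110xxx → 4-byte sequence.
Byte 1: 0xF2 = 11110010, payload 010 (3 bits).
Byte 2: 0x95 = 10010101 (10xxxxxx ✓), payload 010101.
Byte 3: 0xB1 = 10110001 (10xxxxxx ✓), payload 110001.
Byte 4: 0x9C = 10011100 (10xxxxxx ✓), payload 011100.
Concatenate: 010010101110001011100 = 0x95C5C (21 bits → U+95C5C).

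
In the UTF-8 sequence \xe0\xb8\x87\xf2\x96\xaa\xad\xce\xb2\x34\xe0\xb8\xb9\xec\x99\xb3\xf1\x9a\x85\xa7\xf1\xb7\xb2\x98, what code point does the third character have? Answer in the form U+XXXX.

Offset 0: leading byte 0xE0 = 11100000 → 3-byte char #1 = E0 B8 87.
Offset 3: leading byte 0xF2 = 11110010 → 4-byte char #2 = F2 96 AA AD.
Offset 7: leading byte 0xCE = 11001110 → 2-byte char #3 = CE B2.
Leading byte 0xCE = 11001110 matches 110xxxxx → 2-byte sequence.
Byte 1: 0xCE = 11001110, payload 01110 (5 bits).
Byte 2: 0xB2 = 10110010 (10xxxxxx ✓), payload 110010.
Concatenate: 01110110010 = 0x3B2 (11 bits → U+03B2).

U+03B2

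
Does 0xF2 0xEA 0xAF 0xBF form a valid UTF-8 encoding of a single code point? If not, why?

Leading byte 0xF2 = 11110010 → 4-byte form.
Byte 2 is 0xEA = 11101010, which is not 10xxxxxx — expected a continuation byte.

invalid (non-continuation byte where continuation expected)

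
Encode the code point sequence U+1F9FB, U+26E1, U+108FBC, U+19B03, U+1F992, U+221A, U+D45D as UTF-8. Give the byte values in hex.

F0 9F A7 BB E2 9B A1 F4 88 BE BC F0 99 AC 83 F0 9F A6 92 E2 88 9A ED 91 9D

U+1F9FB: 4-byte form → F0 9F A7 BB.
U+26E1: 3-byte form → E2 9B A1.
U+108FBC: 4-byte form → F4 88 BE BC.
U+19B03: 4-byte form → F0 99 AC 83.
U+1F992: 4-byte form → F0 9F A6 92.
U+221A: 3-byte form → E2 88 9A.
U+D45D: 3-byte form → ED 91 9D.
Concatenated (25 bytes): F0 9F A7 BB E2 9B A1 F4 88 BE BC F0 99 AC 83 F0 9F A6 92 E2 88 9A ED 91 9D.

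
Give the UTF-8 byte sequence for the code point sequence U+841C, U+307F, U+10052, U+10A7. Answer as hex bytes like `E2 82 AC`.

E8 90 9C E3 81 BF F0 90 81 92 E1 82 A7

U+841C: 3-byte form → E8 90 9C.
U+307F: 3-byte form → E3 81 BF.
U+10052: 4-byte form → F0 90 81 92.
U+10A7: 3-byte form → E1 82 A7.
Concatenated (13 bytes): E8 90 9C E3 81 BF F0 90 81 92 E1 82 A7.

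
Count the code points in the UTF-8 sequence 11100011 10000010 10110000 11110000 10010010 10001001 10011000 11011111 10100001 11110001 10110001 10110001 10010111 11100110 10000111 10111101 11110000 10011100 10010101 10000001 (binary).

6

Byte at offset 0: 0xE3 = 11100011 → 3-byte char (#1). Advance 3.
Byte at offset 3: 0xF0 = 11110000 → 4-byte char (#2). Advance 4.
Byte at offset 7: 0xDF = 11011111 → 2-byte char (#3). Advance 2.
Byte at offset 9: 0xF1 = 11110001 → 4-byte char (#4). Advance 4.
Byte at offset 13: 0xE6 = 11100110 → 3-byte char (#5). Advance 3.
Byte at offset 16: 0xF0 = 11110000 → 4-byte char (#6). Advance 4.
Reached end at offset 20 after 6 code points.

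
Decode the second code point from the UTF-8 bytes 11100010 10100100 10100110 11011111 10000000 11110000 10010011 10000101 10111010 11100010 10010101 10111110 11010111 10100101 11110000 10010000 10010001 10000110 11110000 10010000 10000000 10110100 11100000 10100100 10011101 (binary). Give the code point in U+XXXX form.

Offset 0: leading byte 0xE2 = 11100010 → 3-byte char #1 = E2 A4 A6.
Offset 3: leading byte 0xDF = 11011111 → 2-byte char #2 = DF 80.
Leading byte 0xDF = 11011111 matches 110xxxxx → 2-byte sequence.
Byte 1: 0xDF = 11011111, payload 11111 (5 bits).
Byte 2: 0x80 = 10000000 (10xxxxxx ✓), payload 000000.
Concatenate: 11111000000 = 0x7C0 (11 bits → U+07C0).

U+07C0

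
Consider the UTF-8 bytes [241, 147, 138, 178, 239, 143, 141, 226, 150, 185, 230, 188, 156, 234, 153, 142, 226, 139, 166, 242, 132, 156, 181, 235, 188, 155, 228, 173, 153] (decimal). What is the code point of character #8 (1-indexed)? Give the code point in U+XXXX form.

U+BF1B

Offset 0: leading byte 0xF1 = 11110001 → 4-byte char #1 = F1 93 8A B2.
Offset 4: leading byte 0xEF = 11101111 → 3-byte char #2 = EF 8F 8D.
Offset 7: leading byte 0xE2 = 11100010 → 3-byte char #3 = E2 96 B9.
Offset 10: leading byte 0xE6 = 11100110 → 3-byte char #4 = E6 BC 9C.
Offset 13: leading byte 0xEA = 11101010 → 3-byte char #5 = EA 99 8E.
Offset 16: leading byte 0xE2 = 11100010 → 3-byte char #6 = E2 8B A6.
Offset 19: leading byte 0xF2 = 11110010 → 4-byte char #7 = F2 84 9C B5.
Offset 23: leading byte 0xEB = 11101011 → 3-byte char #8 = EB BC 9B.
Leading byte 0xEB = 11101011 matches 1110xxxx → 3-byte sequence.
Byte 1: 0xEB = 11101011, payload 1011 (4 bits).
Byte 2: 0xBC = 10111100 (10xxxxxx ✓), payload 111100.
Byte 3: 0x9B = 10011011 (10xxxxxx ✓), payload 011011.
Concatenate: 1011111100011011 = 0xBF1B (16 bits → U+BF1B).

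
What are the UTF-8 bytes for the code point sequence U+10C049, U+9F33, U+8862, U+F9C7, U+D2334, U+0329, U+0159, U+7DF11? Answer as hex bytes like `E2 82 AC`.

F4 8C 81 89 E9 BC B3 E8 A1 A2 EF A7 87 F3 92 8C B4 CC A9 C5 99 F1 BD BC 91

U+10C049: 4-byte form → F4 8C 81 89.
U+9F33: 3-byte form → E9 BC B3.
U+8862: 3-byte form → E8 A1 A2.
U+F9C7: 3-byte form → EF A7 87.
U+D2334: 4-byte form → F3 92 8C B4.
U+0329: 2-byte form → CC A9.
U+0159: 2-byte form → C5 99.
U+7DF11: 4-byte form → F1 BD BC 91.
Concatenated (25 bytes): F4 8C 81 89 E9 BC B3 E8 A1 A2 EF A7 87 F3 92 8C B4 CC A9 C5 99 F1 BD BC 91.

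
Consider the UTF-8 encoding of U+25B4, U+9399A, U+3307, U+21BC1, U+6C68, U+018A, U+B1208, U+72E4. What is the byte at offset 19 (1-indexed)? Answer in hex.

0x8A

1-indexed offset 19 is 0-indexed offset 18.
U+25B4 → 3-byte form E2 96 B4 at offsets 0–2.
U+9399A → 4-byte form F2 93 A6 9A at offsets 3–6.
U+3307 → 3-byte form E3 8C 87 at offsets 7–9.
U+21BC1 → 4-byte form F0 A1 AF 81 at offsets 10–13.
U+6C68 → 3-byte form E6 B1 A8 at offsets 14–16.
U+018A → 2-byte form C6 8A at offsets 17–18.
Offset 18 falls in char 6's range; it's byte 2 of C6 8A = 0x8A.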